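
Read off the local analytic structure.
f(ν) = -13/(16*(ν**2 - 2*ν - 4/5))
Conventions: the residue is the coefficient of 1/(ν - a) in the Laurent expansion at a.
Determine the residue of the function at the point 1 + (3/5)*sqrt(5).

The residue is -(13/96)*sqrt(5).

The factor ν**2 - 2*ν - 4/5 splits as (ν - a)(ν - a') with a = 1 + (3/5)*sqrt(5), a' = 1 - (3/5)*sqrt(5). At the order-1 pole a set g(ν) = (ν - a)*f(ν) = [-13/16] / (ν - a').
Simple pole: residue = g(a) at a = 1 + (3/5)*sqrt(5), which is -(13/96)*sqrt(5).


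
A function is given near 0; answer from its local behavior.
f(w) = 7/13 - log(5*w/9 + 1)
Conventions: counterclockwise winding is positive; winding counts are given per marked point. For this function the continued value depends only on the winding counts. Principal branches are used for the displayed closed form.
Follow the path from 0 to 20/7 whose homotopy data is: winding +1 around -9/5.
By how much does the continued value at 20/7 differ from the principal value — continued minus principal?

Continued minus principal equals -(2)*pi*i.

The rational part is single-valued and drops out of the difference; each branch term changes only by its own monodromy.
(-1)*log(1 - w/(-9/5)): each positive loop around -9/5 adds 2*pi*i to the log, so winding +1 contributes (-1)*(1)*2*pi*i = -(2)*pi*i.
Summing the contributions at w = 20/7 gives -(2)*pi*i.


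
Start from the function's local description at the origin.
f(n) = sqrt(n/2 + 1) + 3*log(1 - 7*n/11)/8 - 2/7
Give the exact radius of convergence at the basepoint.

Branch term (1)*sqrt(1 - n/(-2)): its argument vanishes at n = -2, a square-root branch point, modulus 2.
Branch term (3/8)*log(1 - n/(11/7)): its argument vanishes at n = 11/7, a logarithmic branch point, modulus 11/7.
The radius of convergence is the smallest modulus among the singular points: 11/7.

The radius of convergence is 11/7.


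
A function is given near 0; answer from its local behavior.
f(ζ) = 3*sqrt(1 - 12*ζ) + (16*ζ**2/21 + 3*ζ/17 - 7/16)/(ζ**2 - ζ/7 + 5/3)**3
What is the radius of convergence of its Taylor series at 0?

The radius of convergence is 1/12.

Denominator factor (ζ**2 - ζ/7 + 5/3)^3: discriminant -977/147, complex-conjugate roots (1/14) + ((1/42)*sqrt(2931))*i and (1/14) - ((1/42)*sqrt(2931))*i; poles of order 3, moduli (1/3)*sqrt(15) and (1/3)*sqrt(15).
Branch term (3)*sqrt(1 - ζ/(1/12)): its argument vanishes at ζ = 1/12, a square-root branch point, modulus 1/12.
The radius of convergence is the smallest modulus among the singular points: 1/12.


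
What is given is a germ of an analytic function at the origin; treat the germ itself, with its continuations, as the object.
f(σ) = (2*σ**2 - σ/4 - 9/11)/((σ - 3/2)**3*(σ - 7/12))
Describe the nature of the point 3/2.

The denominator factor σ - 3/2 vanishes at 3/2 and appears to the power 3; the numerator there equals 291/88, nonzero, and no other factor vanishes.
Hence a pole whose order is the multiplicity, 3.

The point is a pole of order 3.


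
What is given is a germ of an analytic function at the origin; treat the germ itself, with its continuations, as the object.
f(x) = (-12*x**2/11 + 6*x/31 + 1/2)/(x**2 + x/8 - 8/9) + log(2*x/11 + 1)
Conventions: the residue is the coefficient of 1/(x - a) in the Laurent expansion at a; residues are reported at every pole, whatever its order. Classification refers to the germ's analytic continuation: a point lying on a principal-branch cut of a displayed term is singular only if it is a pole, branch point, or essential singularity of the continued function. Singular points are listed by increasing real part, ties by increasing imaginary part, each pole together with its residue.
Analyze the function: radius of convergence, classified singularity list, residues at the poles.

Denominator factor (x**2 + x/8 - 8/9): discriminant 2057/576, real irrational roots -1/16 + (11/48)*sqrt(17) and -1/16 - (11/48)*sqrt(17); poles of order 1, moduli -1/16 + (11/48)*sqrt(17) and 1/16 + (11/48)*sqrt(17).
Branch term (1)*log(1 - x/(-11/2)): its argument vanishes at x = -11/2, a logarithmic branch point, modulus 11/2.
The radius of convergence is the smallest modulus among the singular points: -1/16 + (11/48)*sqrt(17).
The branch term is analytic at -1/16 - (11/48)*sqrt(17) and contributes nothing to the residue; only the rational part matters.
The factor x**2 + x/8 - 8/9 splits as (x - a)(x - a') with a = -1/16 - (11/48)*sqrt(17), a' = -1/16 + (11/48)*sqrt(17). At the order-1 pole a set g(x) = (x - a)*(rational part) = [-12*x**2/11 + 6*x/31 + 1/2] / (x - a').
Simple pole: residue = g(a) at a = -1/16 - (11/48)*sqrt(17), which is 225/1364 + (16051/255068)*sqrt(17).
The branch term is analytic at -1/16 + (11/48)*sqrt(17) and contributes nothing to the residue; only the rational part matters.
The factor x**2 + x/8 - 8/9 splits as (x - a)(x - a') with a = -1/16 + (11/48)*sqrt(17), a' = -1/16 - (11/48)*sqrt(17). At the order-1 pole a set g(x) = (x - a)*(rational part) = [-12*x**2/11 + 6*x/31 + 1/2] / (x - a').
Simple pole: residue = g(a) at a = -1/16 + (11/48)*sqrt(17), which is 225/1364 - (16051/255068)*sqrt(17).
List the singular points by increasing real part (a conjugate pair: the negative imaginary part first).

Radius of convergence at 0: -1/16 + (11/48)*sqrt(17).
At -11/2: a logarithmic branch point.
At -1/16 - (11/48)*sqrt(17): a pole of order 1; residue 225/1364 + (16051/255068)*sqrt(17).
At -1/16 + (11/48)*sqrt(17): a pole of order 1; residue 225/1364 - (16051/255068)*sqrt(17).


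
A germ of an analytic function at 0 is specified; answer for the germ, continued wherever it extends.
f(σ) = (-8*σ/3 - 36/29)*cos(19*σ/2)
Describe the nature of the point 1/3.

There is no denominator, hence no pole anywhere.
The factor cos(19*σ/2) is entire.
So the germ continues analytically to 1/3.

The point is a regular point.


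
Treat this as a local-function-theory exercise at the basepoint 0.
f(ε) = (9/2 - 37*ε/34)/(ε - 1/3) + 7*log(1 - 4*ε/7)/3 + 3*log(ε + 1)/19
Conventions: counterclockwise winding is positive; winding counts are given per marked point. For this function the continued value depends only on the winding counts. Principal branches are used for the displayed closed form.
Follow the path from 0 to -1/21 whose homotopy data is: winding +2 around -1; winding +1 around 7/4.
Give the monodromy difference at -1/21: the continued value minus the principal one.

The rational part is single-valued and drops out of the difference; each branch term changes only by its own monodromy.
(7/3)*log(1 - ε/(7/4)): each positive loop around 7/4 adds 2*pi*i to the log, so winding +1 contributes (7/3)*(1)*2*pi*i = (14/3)*pi*i.
(3/19)*log(1 - ε/(-1)): each positive loop around -1 adds 2*pi*i to the log, so winding +2 contributes (3/19)*(2)*2*pi*i = (12/19)*pi*i.
Summing the contributions at ε = -1/21 gives (302/57)*pi*i.

Continued minus principal equals (302/57)*pi*i.


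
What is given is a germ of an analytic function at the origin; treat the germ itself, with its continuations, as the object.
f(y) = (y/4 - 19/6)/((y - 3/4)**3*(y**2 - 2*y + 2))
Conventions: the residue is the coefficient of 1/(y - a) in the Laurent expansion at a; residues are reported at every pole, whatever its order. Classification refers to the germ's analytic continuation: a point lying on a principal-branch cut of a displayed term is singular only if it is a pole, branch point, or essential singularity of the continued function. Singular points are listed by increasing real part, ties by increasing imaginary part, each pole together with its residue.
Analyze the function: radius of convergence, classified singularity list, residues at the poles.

Denominator factor (y - 3/4)^3: pole of order 3 at 3/4, modulus 3/4.
Denominator factor (y**2 - 2*y + 2): discriminant -4, complex-conjugate roots (1) + (1)*i and (1) - (1)*i; poles of order 1, moduli sqrt(2) and sqrt(2).
The radius of convergence is the smallest modulus among the singular points: 3/4.
At the order-3 pole 3/4 set g(y) = (y - (3/4))^3*f(y) = (y/4 - 19/6)/(y**2 - 2*y + 2).
Order-3 pole: residue = g''(a)/2; g''(3/4) = 62752/14739, so the residue is 31376/14739.
The factor y**2 - 2*y + 2 splits as (y - a)(y - a') with a = (1) - (1)*i, a' = (1) + (1)*i. At the order-1 pole a set g(y) = (y - a)*f(y) = [(y/4 - 19/6)/(y - 3/4)**3] / (y - a').
Simple pole: residue = g(a) at a = (1) - (1)*i, which is (-15688/14739) + (11912/14739)*i.
The factor y**2 - 2*y + 2 splits as (y - a)(y - a') with a = (1) + (1)*i, a' = (1) - (1)*i. At the order-1 pole a set g(y) = (y - a)*f(y) = [(y/4 - 19/6)/(y - 3/4)**3] / (y - a').
Simple pole: residue = g(a) at a = (1) + (1)*i, which is (-15688/14739) - (11912/14739)*i.
List the singular points by increasing real part (a conjugate pair: the negative imaginary part first).

Radius of convergence at 0: 3/4.
At 3/4: a pole of order 3; residue 31376/14739.
At (1) - (1)*i: a pole of order 1; residue (-15688/14739) + (11912/14739)*i.
At (1) + (1)*i: a pole of order 1; residue (-15688/14739) - (11912/14739)*i.


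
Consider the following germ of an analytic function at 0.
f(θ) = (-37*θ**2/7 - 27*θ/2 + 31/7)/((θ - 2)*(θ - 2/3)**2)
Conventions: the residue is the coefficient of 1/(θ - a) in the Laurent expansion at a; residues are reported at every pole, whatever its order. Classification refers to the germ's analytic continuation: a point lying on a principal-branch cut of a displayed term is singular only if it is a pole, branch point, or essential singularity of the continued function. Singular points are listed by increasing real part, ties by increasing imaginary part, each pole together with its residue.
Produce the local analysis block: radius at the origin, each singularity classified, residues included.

Denominator factor (θ - 2): pole of order 1 at 2, modulus 2.
Denominator factor (θ - 2/3)^2: pole of order 2 at 2/3, modulus 2/3.
The radius of convergence is the smallest modulus among the singular points: 2/3.
At the order-2 pole 2/3 set g(θ) = (θ - (2/3))^2*f(θ) = (-37*θ**2/7 - 27*θ/2 + 31/7)/(θ - 2).
Order-2 pole: residue = g'(a); g'(2/3) = 1081/56, so the residue is 1081/56.
At the order-1 pole 2 set g(θ) = (θ - (2))*f(θ) = (-37*θ**2/7 - 27*θ/2 + 31/7)/(θ - 2/3)**2.
Simple pole: residue = g(a) at a = 2, which is -1377/56.
List the singular points by increasing real part (a conjugate pair: the negative imaginary part first).

Radius of convergence at 0: 2/3.
At 2/3: a pole of order 2; residue 1081/56.
At 2: a pole of order 1; residue -1377/56.


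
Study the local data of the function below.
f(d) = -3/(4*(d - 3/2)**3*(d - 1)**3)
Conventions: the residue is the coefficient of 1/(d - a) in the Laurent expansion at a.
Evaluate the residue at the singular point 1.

The residue is 144.

At the order-3 pole 1 set g(d) = (d - (1))^3*f(d) = -3/(4*(d - 3/2)**3).
Order-3 pole: residue = g''(a)/2; g''(1) = 288, so the residue is 144.


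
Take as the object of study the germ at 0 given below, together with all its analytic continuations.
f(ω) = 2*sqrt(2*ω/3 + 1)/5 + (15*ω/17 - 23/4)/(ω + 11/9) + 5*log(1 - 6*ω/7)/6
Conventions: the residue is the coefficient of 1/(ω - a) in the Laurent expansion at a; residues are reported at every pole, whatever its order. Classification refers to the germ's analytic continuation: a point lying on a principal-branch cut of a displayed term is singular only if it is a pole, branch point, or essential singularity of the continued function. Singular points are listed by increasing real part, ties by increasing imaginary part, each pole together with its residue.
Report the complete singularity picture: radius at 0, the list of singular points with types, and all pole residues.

Denominator factor (ω + 11/9): pole of order 1 at -11/9, modulus 11/9.
Branch term (2/5)*sqrt(1 - ω/(-3/2)): its argument vanishes at ω = -3/2, a square-root branch point, modulus 3/2.
Branch term (5/6)*log(1 - ω/(7/6)): its argument vanishes at ω = 7/6, a logarithmic branch point, modulus 7/6.
The radius of convergence is the smallest modulus among the singular points: 7/6.
The branch terms are analytic at -11/9 and contribute nothing to the residue; only the rational part matters.
At the order-1 pole -11/9 set g(ω) = (ω - (-11/9))*(rational part) = 15*ω/17 - 23/4.
Simple pole: residue = g(a) at a = -11/9, which is -1393/204.
List the singular points by increasing real part (a conjugate pair: the negative imaginary part first).

Radius of convergence at 0: 7/6.
At -3/2: an algebraic (square-root) branch point.
At -11/9: a pole of order 1; residue -1393/204.
At 7/6: a logarithmic branch point.


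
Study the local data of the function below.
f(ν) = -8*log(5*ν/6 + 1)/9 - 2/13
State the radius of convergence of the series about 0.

The radius of convergence is 6/5.

Branch term (-8/9)*log(1 - ν/(-6/5)): its argument vanishes at ν = -6/5, a logarithmic branch point, modulus 6/5.
The radius of convergence is the smallest modulus among the singular points: 6/5.


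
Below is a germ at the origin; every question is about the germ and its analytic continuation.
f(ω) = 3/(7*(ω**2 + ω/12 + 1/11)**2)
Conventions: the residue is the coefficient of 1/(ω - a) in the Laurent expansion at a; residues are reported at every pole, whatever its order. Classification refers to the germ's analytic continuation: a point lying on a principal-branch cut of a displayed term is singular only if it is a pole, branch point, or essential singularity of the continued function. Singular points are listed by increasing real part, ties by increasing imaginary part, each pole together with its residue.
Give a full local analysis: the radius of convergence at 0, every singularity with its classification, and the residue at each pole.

Radius of convergence at 0: (1/11)*sqrt(11).
At (-1/24) - ((1/264)*sqrt(6215))*i: a pole of order 2; residue ((114048/2234575)*sqrt(6215))*i.
At (-1/24) + ((1/264)*sqrt(6215))*i: a pole of order 2; residue -((114048/2234575)*sqrt(6215))*i.

Denominator factor (ω**2 + ω/12 + 1/11)^2: discriminant -565/1584, complex-conjugate roots (-1/24) + ((1/264)*sqrt(6215))*i and (-1/24) - ((1/264)*sqrt(6215))*i; poles of order 2, moduli (1/11)*sqrt(11) and (1/11)*sqrt(11).
The radius of convergence is the smallest modulus among the singular points: (1/11)*sqrt(11).
The factor ω**2 + ω/12 + 1/11 splits as (ω - a)(ω - a') with a = (-1/24) - ((1/264)*sqrt(6215))*i, a' = (-1/24) + ((1/264)*sqrt(6215))*i. At the order-2 pole a set g(ω) = (ω - a)^2*f(ω) = [3/7] / (ω - a')^2.
Order-2 pole: residue = g'(a); g'((-1/24) - ((1/264)*sqrt(6215))*i) = ((114048/2234575)*sqrt(6215))*i, so the residue is ((114048/2234575)*sqrt(6215))*i.
The factor ω**2 + ω/12 + 1/11 splits as (ω - a)(ω - a') with a = (-1/24) + ((1/264)*sqrt(6215))*i, a' = (-1/24) - ((1/264)*sqrt(6215))*i. At the order-2 pole a set g(ω) = (ω - a)^2*f(ω) = [3/7] / (ω - a')^2.
Order-2 pole: residue = g'(a); g'((-1/24) + ((1/264)*sqrt(6215))*i) = -((114048/2234575)*sqrt(6215))*i, so the residue is -((114048/2234575)*sqrt(6215))*i.
List the singular points by increasing real part (a conjugate pair: the negative imaginary part first).


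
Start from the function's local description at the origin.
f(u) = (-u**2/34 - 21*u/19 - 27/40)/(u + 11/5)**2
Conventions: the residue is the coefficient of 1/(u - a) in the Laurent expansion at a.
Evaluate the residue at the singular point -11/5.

At the order-2 pole -11/5 set g(u) = (u - (-11/5))^2*f(u) = -u**2/34 - 21*u/19 - 27/40.
Order-2 pole: residue = g'(a); g'(-11/5) = -1576/1615, so the residue is -1576/1615.

The residue is -1576/1615.


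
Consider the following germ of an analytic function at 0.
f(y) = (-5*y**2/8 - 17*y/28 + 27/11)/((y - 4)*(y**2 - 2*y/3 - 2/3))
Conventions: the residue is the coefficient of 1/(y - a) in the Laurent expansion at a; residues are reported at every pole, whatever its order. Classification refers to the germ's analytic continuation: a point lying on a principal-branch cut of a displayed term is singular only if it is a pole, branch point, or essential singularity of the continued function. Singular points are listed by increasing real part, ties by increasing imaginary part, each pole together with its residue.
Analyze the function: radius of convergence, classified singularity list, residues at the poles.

Denominator factor (y**2 - 2*y/3 - 2/3): discriminant 28/9, real irrational roots 1/3 + (1/3)*sqrt(7) and 1/3 - (1/3)*sqrt(7); poles of order 1, moduli 1/3 + (1/3)*sqrt(7) and -1/3 + (1/3)*sqrt(7).
Denominator factor (y - 4): pole of order 1 at 4, modulus 4.
The radius of convergence is the smallest modulus among the singular points: -1/3 + (1/3)*sqrt(7).
The factor y**2 - 2*y/3 - 2/3 splits as (y - a)(y - a') with a = 1/3 - (1/3)*sqrt(7), a' = 1/3 + (1/3)*sqrt(7). At the order-1 pole a set g(y) = (y - a)*f(y) = [(-5*y**2/8 - 17*y/28 + 27/11)/(y - 4)] / (y - a').
Simple pole: residue = g(a) at a = 1/3 - (1/3)*sqrt(7), which is 1901/23408 + (1367/14896)*sqrt(7).
The factor y**2 - 2*y/3 - 2/3 splits as (y - a)(y - a') with a = 1/3 + (1/3)*sqrt(7), a' = 1/3 - (1/3)*sqrt(7). At the order-1 pole a set g(y) = (y - a)*f(y) = [(-5*y**2/8 - 17*y/28 + 27/11)/(y - 4)] / (y - a').
Simple pole: residue = g(a) at a = 1/3 + (1/3)*sqrt(7), which is 1901/23408 - (1367/14896)*sqrt(7).
At the order-1 pole 4 set g(y) = (y - (4))*f(y) = (-5*y**2/8 - 17*y/28 + 27/11)/(y**2 - 2*y/3 - 2/3).
Simple pole: residue = g(a) at a = 4, which is -1152/1463.
List the singular points by increasing real part (a conjugate pair: the negative imaginary part first).

Radius of convergence at 0: -1/3 + (1/3)*sqrt(7).
At 1/3 - (1/3)*sqrt(7): a pole of order 1; residue 1901/23408 + (1367/14896)*sqrt(7).
At 1/3 + (1/3)*sqrt(7): a pole of order 1; residue 1901/23408 - (1367/14896)*sqrt(7).
At 4: a pole of order 1; residue -1152/1463.


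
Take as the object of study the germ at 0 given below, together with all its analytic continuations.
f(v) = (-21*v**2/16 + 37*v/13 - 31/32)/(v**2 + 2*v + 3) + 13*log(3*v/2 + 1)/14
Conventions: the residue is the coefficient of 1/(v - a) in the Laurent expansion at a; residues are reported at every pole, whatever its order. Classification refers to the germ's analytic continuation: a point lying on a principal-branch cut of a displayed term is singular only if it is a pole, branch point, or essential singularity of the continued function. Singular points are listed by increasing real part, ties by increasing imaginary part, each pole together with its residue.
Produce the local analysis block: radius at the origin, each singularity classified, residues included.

Radius of convergence at 0: 2/3.
At (-1) - (sqrt(2))*i: a pole of order 1; residue (569/208) - ((1041/1664)*sqrt(2))*i.
At (-1) + (sqrt(2))*i: a pole of order 1; residue (569/208) + ((1041/1664)*sqrt(2))*i.
At -2/3: a logarithmic branch point.

Denominator factor (v**2 + 2*v + 3): discriminant -8, complex-conjugate roots (-1) + (sqrt(2))*i and (-1) - (sqrt(2))*i; poles of order 1, moduli sqrt(3) and sqrt(3).
Branch term (13/14)*log(1 - v/(-2/3)): its argument vanishes at v = -2/3, a logarithmic branch point, modulus 2/3.
The radius of convergence is the smallest modulus among the singular points: 2/3.
The branch term is analytic at (-1) - (sqrt(2))*i and contributes nothing to the residue; only the rational part matters.
The factor v**2 + 2*v + 3 splits as (v - a)(v - a') with a = (-1) - (sqrt(2))*i, a' = (-1) + (sqrt(2))*i. At the order-1 pole a set g(v) = (v - a)*(rational part) = [-21*v**2/16 + 37*v/13 - 31/32] / (v - a').
Simple pole: residue = g(a) at a = (-1) - (sqrt(2))*i, which is (569/208) - ((1041/1664)*sqrt(2))*i.
The branch term is analytic at (-1) + (sqrt(2))*i and contributes nothing to the residue; only the rational part matters.
The factor v**2 + 2*v + 3 splits as (v - a)(v - a') with a = (-1) + (sqrt(2))*i, a' = (-1) - (sqrt(2))*i. At the order-1 pole a set g(v) = (v - a)*(rational part) = [-21*v**2/16 + 37*v/13 - 31/32] / (v - a').
Simple pole: residue = g(a) at a = (-1) + (sqrt(2))*i, which is (569/208) + ((1041/1664)*sqrt(2))*i.
List the singular points by increasing real part (a conjugate pair: the negative imaginary part first).


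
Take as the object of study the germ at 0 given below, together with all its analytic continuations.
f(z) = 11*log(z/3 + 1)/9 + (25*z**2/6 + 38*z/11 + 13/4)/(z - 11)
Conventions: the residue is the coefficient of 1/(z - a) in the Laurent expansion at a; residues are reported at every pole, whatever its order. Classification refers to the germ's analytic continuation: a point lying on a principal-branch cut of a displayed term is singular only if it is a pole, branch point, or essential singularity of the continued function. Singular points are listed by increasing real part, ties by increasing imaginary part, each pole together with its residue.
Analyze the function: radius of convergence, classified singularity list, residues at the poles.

Denominator factor (z - 11): pole of order 1 at 11, modulus 11.
Branch term (11/9)*log(1 - z/(-3)): its argument vanishes at z = -3, a logarithmic branch point, modulus 3.
The radius of convergence is the smallest modulus among the singular points: 3.
The branch term is analytic at 11 and contributes nothing to the residue; only the rational part matters.
At the order-1 pole 11 set g(z) = (z - (11))*(rational part) = 25*z**2/6 + 38*z/11 + 13/4.
Simple pole: residue = g(a) at a = 11, which is 6545/12.
List the singular points by increasing real part (a conjugate pair: the negative imaginary part first).

Radius of convergence at 0: 3.
At -3: a logarithmic branch point.
At 11: a pole of order 1; residue 6545/12.


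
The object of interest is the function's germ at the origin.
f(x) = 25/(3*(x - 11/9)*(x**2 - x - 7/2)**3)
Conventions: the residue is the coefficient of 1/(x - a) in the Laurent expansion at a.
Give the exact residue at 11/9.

At the order-1 pole 11/9 set g(x) = (x - (11/9))*f(x) = 25/(3*(x**2 - x - 7/2)**3).
Simple pole: residue = g(a) at a = 11/9, which is -35429400/143055667.

The residue is -35429400/143055667.


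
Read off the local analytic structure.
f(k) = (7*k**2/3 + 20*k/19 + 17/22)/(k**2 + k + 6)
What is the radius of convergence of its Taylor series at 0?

Denominator factor (k**2 + k + 6): discriminant -23, complex-conjugate roots (-1/2) + ((1/2)*sqrt(23))*i and (-1/2) - ((1/2)*sqrt(23))*i; poles of order 1, moduli sqrt(6) and sqrt(6).
The radius of convergence is the smallest modulus among the singular points: sqrt(6).

The radius of convergence is sqrt(6).


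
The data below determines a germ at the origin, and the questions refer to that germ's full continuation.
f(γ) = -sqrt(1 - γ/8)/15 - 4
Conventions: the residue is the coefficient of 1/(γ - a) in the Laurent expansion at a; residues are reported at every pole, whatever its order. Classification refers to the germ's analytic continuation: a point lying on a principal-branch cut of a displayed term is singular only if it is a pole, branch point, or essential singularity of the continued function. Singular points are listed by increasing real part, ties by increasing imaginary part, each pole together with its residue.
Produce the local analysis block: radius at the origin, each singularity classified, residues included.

Branch term (-1/15)*sqrt(1 - γ/(8)): its argument vanishes at γ = 8, a square-root branch point, modulus 8.
The radius of convergence is the smallest modulus among the singular points: 8.

Radius of convergence at 0: 8.
At 8: an algebraic (square-root) branch point.


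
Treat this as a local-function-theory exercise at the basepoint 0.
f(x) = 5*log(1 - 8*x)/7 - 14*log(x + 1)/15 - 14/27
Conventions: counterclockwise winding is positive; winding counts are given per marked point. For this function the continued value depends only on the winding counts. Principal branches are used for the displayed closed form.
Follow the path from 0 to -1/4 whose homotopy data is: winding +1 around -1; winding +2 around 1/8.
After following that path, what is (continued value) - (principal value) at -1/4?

The rational part is single-valued and drops out of the difference; each branch term changes only by its own monodromy.
(-14/15)*log(1 - x/(-1)): each positive loop around -1 adds 2*pi*i to the log, so winding +1 contributes (-14/15)*(1)*2*pi*i = -(28/15)*pi*i.
(5/7)*log(1 - x/(1/8)): each positive loop around 1/8 adds 2*pi*i to the log, so winding +2 contributes (5/7)*(2)*2*pi*i = (20/7)*pi*i.
Summing the contributions at x = -1/4 gives (104/105)*pi*i.

Continued minus principal equals (104/105)*pi*i.


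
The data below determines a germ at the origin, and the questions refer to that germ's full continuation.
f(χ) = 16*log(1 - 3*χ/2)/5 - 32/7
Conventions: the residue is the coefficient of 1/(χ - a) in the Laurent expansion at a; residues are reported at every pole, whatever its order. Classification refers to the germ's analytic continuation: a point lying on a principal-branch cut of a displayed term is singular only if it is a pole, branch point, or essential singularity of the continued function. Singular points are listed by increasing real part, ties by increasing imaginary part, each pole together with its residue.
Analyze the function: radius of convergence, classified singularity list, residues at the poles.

Branch term (16/5)*log(1 - χ/(2/3)): its argument vanishes at χ = 2/3, a logarithmic branch point, modulus 2/3.
The radius of convergence is the smallest modulus among the singular points: 2/3.

Radius of convergence at 0: 2/3.
At 2/3: a logarithmic branch point.


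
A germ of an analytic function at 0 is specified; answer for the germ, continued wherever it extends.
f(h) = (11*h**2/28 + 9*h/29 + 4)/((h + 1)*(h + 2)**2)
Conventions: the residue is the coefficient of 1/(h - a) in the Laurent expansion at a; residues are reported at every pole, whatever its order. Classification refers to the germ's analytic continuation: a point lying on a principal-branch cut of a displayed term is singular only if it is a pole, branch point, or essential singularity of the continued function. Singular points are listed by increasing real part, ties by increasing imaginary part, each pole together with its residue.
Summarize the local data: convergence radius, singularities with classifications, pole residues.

Radius of convergence at 0: 1.
At -2: a pole of order 2; residue -107/29.
At -1: a pole of order 1; residue 3315/812.

Denominator factor (h + 1): pole of order 1 at -1, modulus 1.
Denominator factor (h + 2)^2: pole of order 2 at -2, modulus 2.
The radius of convergence is the smallest modulus among the singular points: 1.
At the order-2 pole -2 set g(h) = (h - (-2))^2*f(h) = (11*h**2/28 + 9*h/29 + 4)/(h + 1).
Order-2 pole: residue = g'(a); g'(-2) = -107/29, so the residue is -107/29.
At the order-1 pole -1 set g(h) = (h - (-1))*f(h) = (11*h**2/28 + 9*h/29 + 4)/(h + 2)**2.
Simple pole: residue = g(a) at a = -1, which is 3315/812.
List the singular points by increasing real part (a conjugate pair: the negative imaginary part first).


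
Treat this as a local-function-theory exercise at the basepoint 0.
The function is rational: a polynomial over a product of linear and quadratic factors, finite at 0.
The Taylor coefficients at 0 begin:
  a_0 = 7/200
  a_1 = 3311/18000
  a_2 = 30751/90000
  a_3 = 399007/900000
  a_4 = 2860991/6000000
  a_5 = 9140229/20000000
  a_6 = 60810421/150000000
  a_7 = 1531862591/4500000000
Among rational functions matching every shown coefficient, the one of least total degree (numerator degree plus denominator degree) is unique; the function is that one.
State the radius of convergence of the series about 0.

No rational of total degree below 5 reproduces all 8 coefficients; solving the [1/4] Pade equations on them gives f(α) = (11*α/9 + 2/5)/((α - 2)**3*(α - 10/7)), whose expansion matches every shown term.
Denominator factor (α - 2)^3: pole of order 3 at 2, modulus 2.
Denominator factor (α - 10/7): pole of order 1 at 10/7, modulus 10/7.
The radius of convergence is the smallest modulus among the singular points: 10/7.

The radius of convergence is 10/7.


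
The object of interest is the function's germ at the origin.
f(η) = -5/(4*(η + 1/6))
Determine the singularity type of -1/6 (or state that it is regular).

The denominator factor η + 1/6 vanishes at -1/6 and appears to the power 1; the numerator there equals -5/4, nonzero, and no other factor vanishes.
Hence a pole whose order is the multiplicity, 1.

The point is a pole of order 1.


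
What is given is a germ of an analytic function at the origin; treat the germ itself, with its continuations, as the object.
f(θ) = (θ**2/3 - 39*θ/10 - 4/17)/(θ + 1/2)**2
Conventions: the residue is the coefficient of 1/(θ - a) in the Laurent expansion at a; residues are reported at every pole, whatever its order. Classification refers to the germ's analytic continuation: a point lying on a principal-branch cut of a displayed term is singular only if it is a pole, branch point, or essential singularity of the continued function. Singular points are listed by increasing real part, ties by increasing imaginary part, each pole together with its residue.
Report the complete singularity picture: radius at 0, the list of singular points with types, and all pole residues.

Denominator factor (θ + 1/2)^2: pole of order 2 at -1/2, modulus 1/2.
The radius of convergence is the smallest modulus among the singular points: 1/2.
At the order-2 pole -1/2 set g(θ) = (θ - (-1/2))^2*f(θ) = θ**2/3 - 39*θ/10 - 4/17.
Order-2 pole: residue = g'(a); g'(-1/2) = -127/30, so the residue is -127/30.

Radius of convergence at 0: 1/2.
At -1/2: a pole of order 2; residue -127/30.


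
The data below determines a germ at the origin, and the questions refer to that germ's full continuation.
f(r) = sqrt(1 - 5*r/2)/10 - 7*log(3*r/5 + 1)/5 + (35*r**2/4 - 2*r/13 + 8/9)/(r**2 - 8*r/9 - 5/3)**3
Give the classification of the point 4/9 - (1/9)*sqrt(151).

The denominator factor r**2 - 8*r/9 - 5/3 vanishes at 4/9 - (1/9)*sqrt(151) and appears to the power 3; the numerator there equals 79441/4212 - (892/1053)*sqrt(151), nonzero, and no other factor vanishes.
The branch terms are analytic at this point.
Hence a pole whose order is the multiplicity, 3.

The point is a pole of order 3.


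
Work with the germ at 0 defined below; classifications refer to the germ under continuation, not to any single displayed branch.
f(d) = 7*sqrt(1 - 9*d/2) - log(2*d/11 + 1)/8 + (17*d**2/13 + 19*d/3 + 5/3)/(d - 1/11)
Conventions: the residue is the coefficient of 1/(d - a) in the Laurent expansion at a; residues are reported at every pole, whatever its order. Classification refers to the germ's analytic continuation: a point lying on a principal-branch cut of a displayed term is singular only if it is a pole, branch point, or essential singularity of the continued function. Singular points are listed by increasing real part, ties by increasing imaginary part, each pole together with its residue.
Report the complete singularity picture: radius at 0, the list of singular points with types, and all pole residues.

Denominator factor (d - 1/11): pole of order 1 at 1/11, modulus 1/11.
Branch term (-1/8)*log(1 - d/(-11/2)): its argument vanishes at d = -11/2, a logarithmic branch point, modulus 11/2.
Branch term (7)*sqrt(1 - d/(2/9)): its argument vanishes at d = 2/9, a square-root branch point, modulus 2/9.
The radius of convergence is the smallest modulus among the singular points: 1/11.
The branch terms are analytic at 1/11 and contribute nothing to the residue; only the rational part matters.
At the order-1 pole 1/11 set g(d) = (d - (1/11))*(rational part) = 17*d**2/13 + 19*d/3 + 5/3.
Simple pole: residue = g(a) at a = 1/11, which is 10633/4719.
List the singular points by increasing real part (a conjugate pair: the negative imaginary part first).

Radius of convergence at 0: 1/11.
At -11/2: a logarithmic branch point.
At 1/11: a pole of order 1; residue 10633/4719.
At 2/9: an algebraic (square-root) branch point.


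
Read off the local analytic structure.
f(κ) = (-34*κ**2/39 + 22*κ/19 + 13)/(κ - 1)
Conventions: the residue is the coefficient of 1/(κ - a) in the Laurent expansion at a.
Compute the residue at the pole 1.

The residue is 9845/741.

At the order-1 pole 1 set g(κ) = (κ - (1))*f(κ) = -34*κ**2/39 + 22*κ/19 + 13.
Simple pole: residue = g(a) at a = 1, which is 9845/741.


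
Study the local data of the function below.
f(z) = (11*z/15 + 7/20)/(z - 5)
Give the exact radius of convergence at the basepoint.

The radius of convergence is 5.

Denominator factor (z - 5): pole of order 1 at 5, modulus 5.
The radius of convergence is the smallest modulus among the singular points: 5.


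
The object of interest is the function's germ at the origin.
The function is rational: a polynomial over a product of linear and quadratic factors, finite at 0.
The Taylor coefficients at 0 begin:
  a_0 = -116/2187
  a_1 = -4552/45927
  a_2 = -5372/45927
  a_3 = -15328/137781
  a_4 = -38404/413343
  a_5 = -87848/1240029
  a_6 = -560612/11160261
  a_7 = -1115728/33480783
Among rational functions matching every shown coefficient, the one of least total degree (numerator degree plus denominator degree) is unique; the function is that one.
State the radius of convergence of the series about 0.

The radius of convergence is 3/2.

No rational of total degree below 6 reproduces all 8 coefficients; solving the [1/5] Pade equations on them gives f(σ) = (29/18 - 9*σ/7)/((σ - 3)**2*(σ - 3/2)**3), whose expansion matches every shown term.
Denominator factor (σ - 3)^2: pole of order 2 at 3, modulus 3.
Denominator factor (σ - 3/2)^3: pole of order 3 at 3/2, modulus 3/2.
The radius of convergence is the smallest modulus among the singular points: 3/2.


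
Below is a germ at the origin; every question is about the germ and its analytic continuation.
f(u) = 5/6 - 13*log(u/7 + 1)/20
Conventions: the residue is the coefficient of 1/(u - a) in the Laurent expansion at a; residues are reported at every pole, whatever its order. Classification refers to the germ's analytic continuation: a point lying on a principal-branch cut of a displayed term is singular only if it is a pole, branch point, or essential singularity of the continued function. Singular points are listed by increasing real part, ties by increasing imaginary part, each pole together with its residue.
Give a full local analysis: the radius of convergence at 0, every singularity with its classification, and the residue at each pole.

Radius of convergence at 0: 7.
At -7: a logarithmic branch point.

Branch term (-13/20)*log(1 - u/(-7)): its argument vanishes at u = -7, a logarithmic branch point, modulus 7.
The radius of convergence is the smallest modulus among the singular points: 7.


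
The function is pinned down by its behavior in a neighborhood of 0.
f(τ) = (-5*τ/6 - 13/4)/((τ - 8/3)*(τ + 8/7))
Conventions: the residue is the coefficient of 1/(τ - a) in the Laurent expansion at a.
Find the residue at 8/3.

The residue is -1379/960.

At the order-1 pole 8/3 set g(τ) = (τ - (8/3))*f(τ) = (-5*τ/6 - 13/4)/(τ + 8/7).
Simple pole: residue = g(a) at a = 8/3, which is -1379/960.


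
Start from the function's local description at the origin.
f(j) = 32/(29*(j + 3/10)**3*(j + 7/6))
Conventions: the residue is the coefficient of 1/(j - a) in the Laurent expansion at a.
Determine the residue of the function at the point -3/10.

At the order-3 pole -3/10 set g(j) = (j - (-3/10))^3*f(j) = 32/(29*(j + 7/6)).
Order-3 pole: residue = g''(a)/2; g''(-3/10) = 216000/63713, so the residue is 108000/63713.

The residue is 108000/63713.


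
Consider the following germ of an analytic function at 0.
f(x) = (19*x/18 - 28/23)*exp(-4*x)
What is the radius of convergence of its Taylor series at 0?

The factor exp(-4*x) is entire and contributes no finite singular point.
The polynomial part has no poles.
No finite singular points: the Taylor series at 0 converges everywhere.

The radius of convergence is infinite.


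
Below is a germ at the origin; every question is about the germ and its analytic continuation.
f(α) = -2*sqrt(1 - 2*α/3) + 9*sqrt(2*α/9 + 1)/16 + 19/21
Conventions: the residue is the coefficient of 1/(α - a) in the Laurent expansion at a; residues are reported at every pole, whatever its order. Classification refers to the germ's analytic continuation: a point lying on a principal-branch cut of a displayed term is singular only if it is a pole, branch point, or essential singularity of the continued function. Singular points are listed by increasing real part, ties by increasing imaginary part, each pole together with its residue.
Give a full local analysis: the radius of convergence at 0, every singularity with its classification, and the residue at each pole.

Radius of convergence at 0: 3/2.
At -9/2: an algebraic (square-root) branch point.
At 3/2: an algebraic (square-root) branch point.

Branch term (-2)*sqrt(1 - α/(3/2)): its argument vanishes at α = 3/2, a square-root branch point, modulus 3/2.
Branch term (9/16)*sqrt(1 - α/(-9/2)): its argument vanishes at α = -9/2, a square-root branch point, modulus 9/2.
The radius of convergence is the smallest modulus among the singular points: 3/2.
List the singular points by increasing real part (a conjugate pair: the negative imaginary part first).


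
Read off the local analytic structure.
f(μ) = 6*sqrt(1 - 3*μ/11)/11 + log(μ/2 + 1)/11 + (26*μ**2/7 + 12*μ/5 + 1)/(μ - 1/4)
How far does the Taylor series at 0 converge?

Denominator factor (μ - 1/4): pole of order 1 at 1/4, modulus 1/4.
Branch term (1/11)*log(1 - μ/(-2)): its argument vanishes at μ = -2, a logarithmic branch point, modulus 2.
Branch term (6/11)*sqrt(1 - μ/(11/3)): its argument vanishes at μ = 11/3, a square-root branch point, modulus 11/3.
The radius of convergence is the smallest modulus among the singular points: 1/4.

The radius of convergence is 1/4.


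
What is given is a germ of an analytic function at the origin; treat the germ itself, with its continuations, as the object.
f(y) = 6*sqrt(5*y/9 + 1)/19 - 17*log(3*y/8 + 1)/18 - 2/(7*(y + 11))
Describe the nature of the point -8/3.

The term (-17/18)*log(1 - y/(-8/3)) has argument 1 - -8/3/(-8/3) = 0 at -8/3: a logarithmic (infinitely-sheeted) branch point; the remaining terms are analytic or single-valued there.

The point is a logarithmic branch point.


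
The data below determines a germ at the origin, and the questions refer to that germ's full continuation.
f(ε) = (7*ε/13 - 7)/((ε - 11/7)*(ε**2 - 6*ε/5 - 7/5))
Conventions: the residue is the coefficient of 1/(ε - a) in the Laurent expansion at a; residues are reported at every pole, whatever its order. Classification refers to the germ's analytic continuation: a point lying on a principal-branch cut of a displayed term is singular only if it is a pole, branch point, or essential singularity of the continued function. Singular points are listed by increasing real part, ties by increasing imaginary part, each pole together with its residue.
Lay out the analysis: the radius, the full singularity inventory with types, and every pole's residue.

Radius of convergence at 0: -3/5 + (2/5)*sqrt(11).
At 3/5 - (2/5)*sqrt(11): a pole of order 1; residue -49/13 + (441/572)*sqrt(11).
At 11/7: a pole of order 1; residue 98/13.
At 3/5 + (2/5)*sqrt(11): a pole of order 1; residue -49/13 - (441/572)*sqrt(11).

Denominator factor (ε**2 - 6*ε/5 - 7/5): discriminant 176/25, real irrational roots 3/5 + (2/5)*sqrt(11) and 3/5 - (2/5)*sqrt(11); poles of order 1, moduli 3/5 + (2/5)*sqrt(11) and -3/5 + (2/5)*sqrt(11).
Denominator factor (ε - 11/7): pole of order 1 at 11/7, modulus 11/7.
The radius of convergence is the smallest modulus among the singular points: -3/5 + (2/5)*sqrt(11).
The factor ε**2 - 6*ε/5 - 7/5 splits as (ε - a)(ε - a') with a = 3/5 - (2/5)*sqrt(11), a' = 3/5 + (2/5)*sqrt(11). At the order-1 pole a set g(ε) = (ε - a)*f(ε) = [(7*ε/13 - 7)/(ε - 11/7)] / (ε - a').
Simple pole: residue = g(a) at a = 3/5 - (2/5)*sqrt(11), which is -49/13 + (441/572)*sqrt(11).
At the order-1 pole 11/7 set g(ε) = (ε - (11/7))*f(ε) = (7*ε/13 - 7)/(ε**2 - 6*ε/5 - 7/5).
Simple pole: residue = g(a) at a = 11/7, which is 98/13.
The factor ε**2 - 6*ε/5 - 7/5 splits as (ε - a)(ε - a') with a = 3/5 + (2/5)*sqrt(11), a' = 3/5 - (2/5)*sqrt(11). At the order-1 pole a set g(ε) = (ε - a)*f(ε) = [(7*ε/13 - 7)/(ε - 11/7)] / (ε - a').
Simple pole: residue = g(a) at a = 3/5 + (2/5)*sqrt(11), which is -49/13 - (441/572)*sqrt(11).
List the singular points by increasing real part (a conjugate pair: the negative imaginary part first).
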